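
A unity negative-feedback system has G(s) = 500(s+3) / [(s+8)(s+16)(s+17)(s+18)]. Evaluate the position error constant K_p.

G(s) has no factors of s in the denominator, so the system is type 0.
K_p = lim_{s→0} G(s) = 500·3 / (8·16·17·18) = 125/3264.

125/3264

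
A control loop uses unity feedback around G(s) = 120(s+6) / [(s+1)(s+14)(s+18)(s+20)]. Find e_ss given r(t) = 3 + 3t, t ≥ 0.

infinity

No free integrators in G(s): this is a type 0 system. Taking each input component in turn:
  • 3: e_ss = 3/(1+K_p) with K_p=1/7 → 2.625.
  • 3t: a type-0 system cannot track it, e_ss → ∞.
The unbounded component dominates.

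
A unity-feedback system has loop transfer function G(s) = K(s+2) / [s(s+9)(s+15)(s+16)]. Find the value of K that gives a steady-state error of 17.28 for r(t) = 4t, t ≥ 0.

G(s) has one factor of s in the denominator, so the system is type 1.
K_v = lim_{s→0} s·G(s) = K·2 / (9·15·16) = (1/1080)·K.
e_ss = 4/K_v = 17.28 ⇒ K_v = 25/108 ⇒ K = (25/108)/(1/1080) = 250.

250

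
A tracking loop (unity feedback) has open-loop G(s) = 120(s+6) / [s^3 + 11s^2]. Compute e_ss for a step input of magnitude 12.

0

Lowest-order denominator term is 11s^2, so the open loop has 2 poles at the origin → type 2 system.
K_p = ∞ for a type-2 system; e_ss to a step is zero.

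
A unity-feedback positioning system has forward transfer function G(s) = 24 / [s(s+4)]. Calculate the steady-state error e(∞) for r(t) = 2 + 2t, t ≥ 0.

1/3

System type = 1 (one pole at s=0). Taking each input component in turn:
  • 2: tracked with zero error.
  • 2t: e_ss = 2/K_v with K_v=6 → 1/3.
Total e_ss = 1/3.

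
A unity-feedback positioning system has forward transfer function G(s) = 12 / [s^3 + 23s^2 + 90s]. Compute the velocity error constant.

Lowest-order denominator term is 90s, so the open loop has 1 pole at the origin → type 1 system.
K_v = lim_{s→0} s·G(s) = 12 / 90 = 2/15.

2/15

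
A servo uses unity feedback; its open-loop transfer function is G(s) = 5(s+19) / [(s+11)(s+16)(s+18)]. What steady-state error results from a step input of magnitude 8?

G(s) has no factors of s in the denominator, so the system is type 0.
K_p = lim_{s→0} G(s) = 5·19 / (11·16·18) = 95/3168.
e_ss = 8/(1 + K_p) = 8/(3263/3168) = 25344/3263.

25344/3263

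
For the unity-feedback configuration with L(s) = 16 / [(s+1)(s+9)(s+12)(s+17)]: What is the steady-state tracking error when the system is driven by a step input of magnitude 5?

No free integrators in L(s): this is a type 0 system.
K_p = lim_{s→0} L(s) = 16 / (1·9·12·17) = 4/459.
e_ss = 5/(1 + K_p) = 5/(463/459) = 2295/463.

2295/463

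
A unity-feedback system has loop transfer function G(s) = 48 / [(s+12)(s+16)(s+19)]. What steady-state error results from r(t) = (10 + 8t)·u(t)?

No free integrators in G(s): this is a type 0 system. Treating each term separately:
  • 10: e_ss = 10/(1+K_p) with K_p=1/76 → 760/77.
  • 8t: a type-0 system cannot track it, e_ss → ∞.
The unbounded component dominates.

infinity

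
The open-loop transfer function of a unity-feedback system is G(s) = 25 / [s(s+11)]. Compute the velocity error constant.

25/11

G(s) has one factor of s in the denominator, so the system is type 1.
K_v = lim_{s→0} s·G(s) = 25 / (11) = 25/11.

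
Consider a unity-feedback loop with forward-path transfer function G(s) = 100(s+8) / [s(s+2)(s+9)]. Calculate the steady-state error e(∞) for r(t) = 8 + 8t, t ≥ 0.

0.18

System type = 1 (one pole at s=0). Taking each input component in turn:
  • 8: tracked with zero error.
  • 8t: e_ss = 8/K_v with K_v=400/9 → 0.18.
Total e_ss = 0.18.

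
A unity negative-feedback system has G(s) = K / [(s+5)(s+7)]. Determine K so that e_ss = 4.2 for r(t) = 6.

System type = 0 (no poles at s=0).
K_p = lim_{s→0} G(s) = K / (5·7) = (1/35)·K.
e_ss = 6/(1 + K_p) = 4.2 ⇒ 1 + (1/35)·K = 10/7 ⇒ K = 15.

15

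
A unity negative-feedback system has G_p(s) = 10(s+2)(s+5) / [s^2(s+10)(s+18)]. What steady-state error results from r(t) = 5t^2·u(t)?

18

The open loop has two poles at the origin → type 2 system.
K_a = lim_{s→0} s^2·G_p(s) = 10·2·5 / (10·18) = 5/9.
r(t) = 5t^2 gives R(s) = 10/s^3.
e_ss = 10/K_a = 10/(5/9) = 18.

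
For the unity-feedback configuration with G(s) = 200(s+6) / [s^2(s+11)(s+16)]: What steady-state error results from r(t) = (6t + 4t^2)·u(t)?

System type = 2 (two poles at s=0). By superposition:
  • 6t: tracked with zero error.
  • 4t^2: e_ss = 8/K_a with K_a=75/11 → 88/75.
Total e_ss = 88/75.

88/75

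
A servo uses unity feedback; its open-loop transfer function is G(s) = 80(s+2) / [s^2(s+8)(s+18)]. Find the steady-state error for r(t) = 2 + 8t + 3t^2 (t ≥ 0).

5.4

The open loop has two poles at the origin → type 2 system. Treating each term separately:
  • 2: tracked with zero error.
  • 8t: tracked with zero error.
  • 3t^2: e_ss = 6/K_a with K_a=10/9 → 5.4.
Total e_ss = 5.4.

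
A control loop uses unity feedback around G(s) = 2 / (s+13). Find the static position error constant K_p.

System type = 0 (no poles at s=0).
K_p = lim_{s→0} G(s) = 2 / (13) = 2/13.

2/13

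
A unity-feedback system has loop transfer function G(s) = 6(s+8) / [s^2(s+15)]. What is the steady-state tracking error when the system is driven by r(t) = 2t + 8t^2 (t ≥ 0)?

5

System type = 2 (two poles at s=0). Taking each input component in turn:
  • 2t: tracked with zero error.
  • 8t^2: e_ss = 16/K_a with K_a=3.2 → 5.
Total e_ss = 5.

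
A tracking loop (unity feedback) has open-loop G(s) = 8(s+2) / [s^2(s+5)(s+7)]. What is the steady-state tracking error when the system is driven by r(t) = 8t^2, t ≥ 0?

System type = 2 (two poles at s=0).
K_a = lim_{s→0} s^2·G(s) = 8·2 / (5·7) = 16/35.
r(t) = 8t^2 gives R(s) = 16/s^3.
e_ss = 16/K_a = 16/(16/35) = 35.

35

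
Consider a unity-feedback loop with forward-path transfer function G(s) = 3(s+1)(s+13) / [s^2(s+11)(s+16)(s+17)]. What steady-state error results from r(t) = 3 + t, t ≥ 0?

0

The open loop has two poles at the origin → type 2 system. Taking each input component in turn:
  • 3: tracked with zero error.
  • t: tracked with zero error.
Total e_ss = 0.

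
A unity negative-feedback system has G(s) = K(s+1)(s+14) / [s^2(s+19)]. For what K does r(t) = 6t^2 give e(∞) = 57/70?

20

G(s) has two factors of s in the denominator, so the system is type 2.
K_a = lim_{s→0} s^2·G(s) = K·1·14 / (19) = (14/19)·K.
e_ss = 12/K_a = 57/70 ⇒ K_a = 280/19 ⇒ K = (280/19)/(14/19) = 20.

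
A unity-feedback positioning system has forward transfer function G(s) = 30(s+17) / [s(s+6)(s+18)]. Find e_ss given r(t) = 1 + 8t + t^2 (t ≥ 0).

System type = 1 (one pole at s=0). Taking each input component in turn:
  • 1: tracked with zero error.
  • 8t: e_ss = 8/K_v with K_v=85/18 → 144/85.
  • t^2: a type-1 system cannot track it, e_ss → ∞.
The unbounded component dominates.

infinity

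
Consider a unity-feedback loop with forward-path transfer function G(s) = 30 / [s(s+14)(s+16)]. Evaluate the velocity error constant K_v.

15/112

G(s) has one factor of s in the denominator, so the system is type 1.
K_v = lim_{s→0} s·G(s) = 30 / (14·16) = 15/112.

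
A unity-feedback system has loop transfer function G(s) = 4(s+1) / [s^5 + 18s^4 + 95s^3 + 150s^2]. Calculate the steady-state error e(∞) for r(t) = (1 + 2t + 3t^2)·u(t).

225

Factoring s^2 from the denominator leaves a polynomial with constant term 150, so the system is type 2. By superposition:
  • 1: tracked with zero error.
  • 2t: tracked with zero error.
  • 3t^2: e_ss = 6/K_a with K_a=2/75 → 225.
Total e_ss = 225.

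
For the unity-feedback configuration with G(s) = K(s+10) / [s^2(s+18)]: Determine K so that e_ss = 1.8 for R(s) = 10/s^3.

The open loop has two poles at the origin → type 2 system.
K_a = lim_{s→0} s^2·G(s) = K·10 / (18) = (5/9)·K.
e_ss = 10/K_a = 1.8 ⇒ K_a = 50/9 ⇒ K = (50/9)/(5/9) = 10.

10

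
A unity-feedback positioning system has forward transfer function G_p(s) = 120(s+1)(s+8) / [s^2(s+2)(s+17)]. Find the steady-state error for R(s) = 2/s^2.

0

System type = 2 (two poles at s=0).
K_v = ∞ for a type-2 system; e_ss to a ramp is zero.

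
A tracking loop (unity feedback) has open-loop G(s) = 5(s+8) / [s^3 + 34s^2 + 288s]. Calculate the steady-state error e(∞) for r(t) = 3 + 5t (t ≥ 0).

36

The denominator has no term below 288s — 1 pole at s=0, type 1. Treating each term separately:
  • 3: tracked with zero error.
  • 5t: e_ss = 5/K_v with K_v=5/36 → 36.
Total e_ss = 36.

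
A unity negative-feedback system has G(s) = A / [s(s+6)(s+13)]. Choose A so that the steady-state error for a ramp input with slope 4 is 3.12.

100

System type = 1 (one pole at s=0).
K_v = lim_{s→0} s·G(s) = A / (6·13) = (1/78)·A.
e_ss = 4/K_v = 3.12 ⇒ K_v = 50/39 ⇒ A = (50/39)/(1/78) = 100.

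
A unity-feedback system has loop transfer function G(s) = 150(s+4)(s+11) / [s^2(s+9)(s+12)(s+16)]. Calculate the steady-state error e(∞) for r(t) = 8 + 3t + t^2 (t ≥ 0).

G(s) has two factors of s in the denominator, so the system is type 2. By superposition:
  • 8: tracked with zero error.
  • 3t: tracked with zero error.
  • t^2: e_ss = 2/K_a with K_a=275/72 → 144/275.
Total e_ss = 144/275.

144/275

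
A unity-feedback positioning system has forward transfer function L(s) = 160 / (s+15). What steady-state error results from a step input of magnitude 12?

36/35

L(s) has no factors of s in the denominator, so the system is type 0.
K_p = lim_{s→0} L(s) = 160 / (15) = 32/3.
e_ss = 12/(1 + K_p) = 12/(35/3) = 36/35.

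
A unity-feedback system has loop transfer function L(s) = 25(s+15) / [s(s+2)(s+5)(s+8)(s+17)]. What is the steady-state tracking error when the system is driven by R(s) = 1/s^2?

272/75

L(s) has one factor of s in the denominator, so the system is type 1.
K_v = lim_{s→0} s·L(s) = 25·15 / (2·5·8·17) = 75/272.
e_ss = 1/K_v = 1/(75/272) = 272/75.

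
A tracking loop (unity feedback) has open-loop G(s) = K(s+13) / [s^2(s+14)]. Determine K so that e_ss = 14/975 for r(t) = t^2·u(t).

G(s) has two factors of s in the denominator, so the system is type 2.
K_a = lim_{s→0} s^2·G(s) = K·13 / (14) = (13/14)·K.
e_ss = 2/K_a = 14/975 ⇒ K_a = 975/7 ⇒ K = (975/7)/(13/14) = 150.

150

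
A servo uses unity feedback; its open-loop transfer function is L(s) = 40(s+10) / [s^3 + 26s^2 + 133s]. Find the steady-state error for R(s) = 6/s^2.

1.995

Lowest-order denominator term is 133s, so the open loop has 1 pole at the origin → type 1 system.
K_v = lim_{s→0} s·L(s) = 40·10 / 133 = 400/133.
e_ss = 6/K_v = 6/(400/133) = 1.995.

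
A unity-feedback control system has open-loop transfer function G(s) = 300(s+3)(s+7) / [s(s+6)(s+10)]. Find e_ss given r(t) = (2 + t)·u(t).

1/105

The open loop has one pole at the origin → type 1 system. By superposition:
  • 2: tracked with zero error.
  • t: e_ss = 1/K_v with K_v=105 → 1/105.
Total e_ss = 1/105.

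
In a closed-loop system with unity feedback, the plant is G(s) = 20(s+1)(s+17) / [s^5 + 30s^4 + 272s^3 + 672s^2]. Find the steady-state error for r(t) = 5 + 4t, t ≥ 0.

Factoring s^2 from the denominator leaves a polynomial with constant term 672, so the system is type 2. Treating each term separately:
  • 5: tracked with zero error.
  • 4t: tracked with zero error.
Total e_ss = 0.

0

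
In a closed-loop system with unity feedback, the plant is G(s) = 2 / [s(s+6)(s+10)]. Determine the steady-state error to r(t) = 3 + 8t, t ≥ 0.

240

One free integrator in G(s): this is a type 1 system. Treating each term separately:
  • 3: tracked with zero error.
  • 8t: e_ss = 8/K_v with K_v=1/30 → 240.
Total e_ss = 240.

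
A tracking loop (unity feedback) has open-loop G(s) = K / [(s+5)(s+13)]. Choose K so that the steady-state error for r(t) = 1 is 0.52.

The open loop has no poles at the origin → type 0 system.
K_p = lim_{s→0} G(s) = K / (5·13) = (1/65)·K.
e_ss = 1/(1 + K_p) = 0.52 ⇒ 1 + (1/65)·K = 25/13 ⇒ K = 60.

60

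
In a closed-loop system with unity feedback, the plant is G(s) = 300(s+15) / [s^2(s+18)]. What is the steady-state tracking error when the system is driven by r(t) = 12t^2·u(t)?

0.096

G(s) has two factors of s in the denominator, so the system is type 2.
K_a = lim_{s→0} s^2·G(s) = 300·15 / (18) = 250.
r(t) = 12t^2 gives R(s) = 24/s^3.
e_ss = 24/K_a = 24/250 = 0.096.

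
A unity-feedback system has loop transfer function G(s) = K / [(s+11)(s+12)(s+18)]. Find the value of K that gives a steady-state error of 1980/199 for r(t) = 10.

G(s) has no factors of s in the denominator, so the system is type 0.
K_p = lim_{s→0} G(s) = K / (11·12·18) = (1/2376)·K.
e_ss = 10/(1 + K_p) = 1980/199 ⇒ 1 + (1/2376)·K = 199/198 ⇒ K = 12.

12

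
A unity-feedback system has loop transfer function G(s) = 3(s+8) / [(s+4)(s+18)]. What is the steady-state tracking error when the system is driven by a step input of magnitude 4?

3

No free integrators in G(s): this is a type 0 system.
K_p = lim_{s→0} G(s) = 3·8 / (4·18) = 1/3.
e_ss = 4/(1 + K_p) = 4/(4/3) = 3.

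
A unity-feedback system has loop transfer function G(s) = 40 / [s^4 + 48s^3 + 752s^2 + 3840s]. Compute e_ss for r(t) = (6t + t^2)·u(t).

The denominator has no term below 3840s — 1 pole at s=0, type 1. Treating each term separately:
  • 6t: e_ss = 6/K_v with K_v=1/96 → 576.
  • t^2: a type-1 system cannot track it, e_ss → ∞.
The unbounded component dominates.

infinity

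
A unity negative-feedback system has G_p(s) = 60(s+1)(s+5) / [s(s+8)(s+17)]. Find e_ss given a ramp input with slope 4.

System type = 1 (one pole at s=0).
K_v = lim_{s→0} s·G_p(s) = 60·1·5 / (8·17) = 75/34.
e_ss = 4/K_v = 4/(75/34) = 136/75.

136/75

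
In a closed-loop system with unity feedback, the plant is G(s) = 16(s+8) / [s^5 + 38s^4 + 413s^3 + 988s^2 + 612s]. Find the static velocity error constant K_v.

32/153

The denominator has no term below 612s — 1 pole at s=0, type 1.
K_v = lim_{s→0} s·G(s) = 16·8 / 612 = 32/153.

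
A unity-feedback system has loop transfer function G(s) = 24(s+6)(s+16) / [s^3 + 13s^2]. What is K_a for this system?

Lowest-order denominator term is 13s^2, so the open loop has 2 poles at the origin → type 2 system.
K_a = lim_{s→0} s^2·G(s) = 24·6·16 / 13 = 2304/13.

2304/13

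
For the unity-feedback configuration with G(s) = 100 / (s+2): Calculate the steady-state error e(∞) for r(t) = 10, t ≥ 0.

No free integrators in G(s): this is a type 0 system.
K_p = lim_{s→0} G(s) = 100 / (2) = 50.
e_ss = 10/(1 + K_p) = 10/51.

10/51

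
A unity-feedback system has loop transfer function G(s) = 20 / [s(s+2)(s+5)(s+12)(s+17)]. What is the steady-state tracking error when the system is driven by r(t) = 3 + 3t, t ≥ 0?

306

One free integrator in G(s): this is a type 1 system. Treating each term separately:
  • 3: tracked with zero error.
  • 3t: e_ss = 3/K_v with K_v=1/102 → 306.
Total e_ss = 306.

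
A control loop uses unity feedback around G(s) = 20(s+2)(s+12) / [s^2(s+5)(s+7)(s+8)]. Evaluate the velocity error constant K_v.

infinity

K_v = lim_{s→0} s·G(s); with 2 poles at the origin the limit diverges, so K_v = ∞.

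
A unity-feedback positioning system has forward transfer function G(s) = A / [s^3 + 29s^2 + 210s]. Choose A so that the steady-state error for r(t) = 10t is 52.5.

Factoring s from the denominator leaves a polynomial with constant term 210, so the system is type 1.
K_v = lim_{s→0} s·G(s) = A / 210 = (1/210)·A.
e_ss = 10/K_v = 52.5 ⇒ K_v = 4/21 ⇒ A = (4/21)/(1/210) = 40.

40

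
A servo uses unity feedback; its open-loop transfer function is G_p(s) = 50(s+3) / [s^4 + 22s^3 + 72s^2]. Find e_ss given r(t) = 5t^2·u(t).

Factoring s^2 from the denominator leaves a polynomial with constant term 72, so the system is type 2.
K_a = lim_{s→0} s^2·G_p(s) = 50·3 / 72 = 25/12.
r(t) = 5t^2 gives R(s) = 10/s^3.
e_ss = 10/K_a = 10/(25/12) = 4.8.

4.8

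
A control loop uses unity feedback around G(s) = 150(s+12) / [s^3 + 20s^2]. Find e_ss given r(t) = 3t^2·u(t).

1/15

Factoring s^2 from the denominator leaves a polynomial with constant term 20, so the system is type 2.
K_a = lim_{s→0} s^2·G(s) = 150·12 / 20 = 90.
r(t) = 3t^2 gives R(s) = 6/s^3.
e_ss = 6/K_a = 6/90 = 1/15.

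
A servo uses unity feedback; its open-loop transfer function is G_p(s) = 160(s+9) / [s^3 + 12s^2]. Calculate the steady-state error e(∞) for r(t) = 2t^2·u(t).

1/30

The denominator has no term below 12s^2 — 2 poles at s=0, type 2.
K_a = lim_{s→0} s^2·G_p(s) = 160·9 / 12 = 120.
r(t) = 2t^2 gives R(s) = 4/s^3.
e_ss = 4/K_a = 4/120 = 1/30.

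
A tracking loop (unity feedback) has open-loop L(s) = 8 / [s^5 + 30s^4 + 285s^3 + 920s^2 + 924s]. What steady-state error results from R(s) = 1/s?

0

Factoring s from the denominator leaves a polynomial with constant term 924, so the system is type 1.
A type-1 system has K_p = ∞, so it tracks a step input with zero steady-state error.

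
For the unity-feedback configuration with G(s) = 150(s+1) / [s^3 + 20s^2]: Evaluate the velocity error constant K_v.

infinity

K_v = lim_{s→0} s·G(s); with 2 poles at the origin the limit diverges, so K_v = ∞.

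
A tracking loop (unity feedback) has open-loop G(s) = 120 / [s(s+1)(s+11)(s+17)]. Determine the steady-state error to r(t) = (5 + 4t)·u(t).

G(s) has one factor of s in the denominator, so the system is type 1. Treating each term separately:
  • 5: tracked with zero error.
  • 4t: e_ss = 4/K_v with K_v=120/187 → 187/30.
Total e_ss = 187/30.

187/30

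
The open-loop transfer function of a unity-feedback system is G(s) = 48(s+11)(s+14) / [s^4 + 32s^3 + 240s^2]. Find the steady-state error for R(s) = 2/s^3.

The denominator has no term below 240s^2 — 2 poles at s=0, type 2.
K_a = lim_{s→0} s^2·G(s) = 48·11·14 / 240 = 30.8.
r(t) = t^2 gives R(s) = 2/s^3.
e_ss = 2/K_a = 2/30.8 = 5/77.

5/77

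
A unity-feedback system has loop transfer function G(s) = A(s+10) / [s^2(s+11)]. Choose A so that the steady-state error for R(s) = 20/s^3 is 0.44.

50

Two free integrators in G(s): this is a type 2 system.
K_a = lim_{s→0} s^2·G(s) = A·10 / (11) = (10/11)·A.
e_ss = 20/K_a = 0.44 ⇒ K_a = 500/11 ⇒ A = (500/11)/(10/11) = 50.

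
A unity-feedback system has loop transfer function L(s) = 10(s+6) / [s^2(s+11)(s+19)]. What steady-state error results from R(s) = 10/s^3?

209/6

L(s) has two factors of s in the denominator, so the system is type 2.
K_a = lim_{s→0} s^2·L(s) = 10·6 / (11·19) = 60/209.
r(t) = 5t^2 gives R(s) = 10/s^3.
e_ss = 10/K_a = 10/(60/209) = 209/6.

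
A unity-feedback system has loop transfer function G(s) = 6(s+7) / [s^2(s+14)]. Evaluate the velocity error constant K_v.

K_v = lim_{s→0} s·G(s); with 2 poles at the origin the limit diverges, so K_v = ∞.

infinity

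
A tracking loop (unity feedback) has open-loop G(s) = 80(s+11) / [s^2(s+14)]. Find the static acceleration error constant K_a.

440/7

The open loop has two poles at the origin → type 2 system.
K_a = lim_{s→0} s^2·G(s) = 80·11 / (14) = 440/7.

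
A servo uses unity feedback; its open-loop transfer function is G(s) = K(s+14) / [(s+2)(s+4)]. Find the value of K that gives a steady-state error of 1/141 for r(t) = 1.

80

The open loop has no poles at the origin → type 0 system.
K_p = lim_{s→0} G(s) = K·14 / (2·4) = 1.75·K.
e_ss = 1/(1 + K_p) = 1/141 ⇒ 1 + 1.75·K = 141 ⇒ K = 80.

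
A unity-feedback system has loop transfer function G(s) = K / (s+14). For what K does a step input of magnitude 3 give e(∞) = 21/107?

The open loop has no poles at the origin → type 0 system.
K_p = lim_{s→0} G(s) = K / (14) = (1/14)·K.
e_ss = 3/(1 + K_p) = 21/107 ⇒ 1 + (1/14)·K = 107/7 ⇒ K = 200.

200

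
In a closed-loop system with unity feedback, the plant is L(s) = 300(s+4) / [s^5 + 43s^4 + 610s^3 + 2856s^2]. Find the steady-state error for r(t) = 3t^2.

Lowest-order denominator term is 2856s^2, so the open loop has 2 poles at the origin → type 2 system.
K_a = lim_{s→0} s^2·L(s) = 300·4 / 2856 = 50/119.
r(t) = 3t^2 gives R(s) = 6/s^3.
e_ss = 6/K_a = 6/(50/119) = 14.28.

14.28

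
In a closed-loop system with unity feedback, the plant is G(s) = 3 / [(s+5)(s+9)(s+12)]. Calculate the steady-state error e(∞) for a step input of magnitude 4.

System type = 0 (no poles at s=0).
K_p = lim_{s→0} G(s) = 3 / (5·9·12) = 1/180.
e_ss = 4/(1 + K_p) = 4/(181/180) = 720/181.

720/181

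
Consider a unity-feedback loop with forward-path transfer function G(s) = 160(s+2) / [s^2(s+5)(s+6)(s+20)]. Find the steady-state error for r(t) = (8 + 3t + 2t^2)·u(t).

7.5

System type = 2 (two poles at s=0). By superposition:
  • 8: tracked with zero error.
  • 3t: tracked with zero error.
  • 2t^2: e_ss = 4/K_a with K_a=8/15 → 7.5.
Total e_ss = 7.5.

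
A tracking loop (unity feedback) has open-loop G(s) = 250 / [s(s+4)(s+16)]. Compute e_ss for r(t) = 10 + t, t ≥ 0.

0.256

System type = 1 (one pole at s=0). Taking each input component in turn:
  • 10: tracked with zero error.
  • t: e_ss = 1/K_v with K_v=125/32 → 0.256.
Total e_ss = 0.256.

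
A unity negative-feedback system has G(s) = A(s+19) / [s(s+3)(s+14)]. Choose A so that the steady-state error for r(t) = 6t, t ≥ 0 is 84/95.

15

The open loop has one pole at the origin → type 1 system.
K_v = lim_{s→0} s·G(s) = A·19 / (3·14) = (19/42)·A.
e_ss = 6/K_v = 84/95 ⇒ K_v = 95/14 ⇒ A = (95/14)/(19/42) = 15.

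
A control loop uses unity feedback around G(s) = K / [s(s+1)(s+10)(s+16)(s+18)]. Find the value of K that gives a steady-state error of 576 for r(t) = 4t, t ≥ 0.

The open loop has one pole at the origin → type 1 system.
K_v = lim_{s→0} s·G(s) = K / (1·10·16·18) = (1/2880)·K.
e_ss = 4/K_v = 576 ⇒ K_v = 1/144 ⇒ K = (1/144)/(1/2880) = 20.

20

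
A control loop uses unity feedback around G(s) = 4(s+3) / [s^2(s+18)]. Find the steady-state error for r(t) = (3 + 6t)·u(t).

System type = 2 (two poles at s=0). By superposition:
  • 3: tracked with zero error.
  • 6t: tracked with zero error.
Total e_ss = 0.

0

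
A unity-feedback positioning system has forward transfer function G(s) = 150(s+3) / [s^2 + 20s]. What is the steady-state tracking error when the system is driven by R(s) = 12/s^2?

8/15

The denominator has no term below 20s — 1 pole at s=0, type 1.
K_v = lim_{s→0} s·G(s) = 150·3 / 20 = 22.5.
e_ss = 12/K_v = 12/22.5 = 8/15.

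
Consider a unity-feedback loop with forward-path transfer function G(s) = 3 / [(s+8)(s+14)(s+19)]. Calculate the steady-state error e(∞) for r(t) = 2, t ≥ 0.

4256/2131

No free integrators in G(s): this is a type 0 system.
K_p = lim_{s→0} G(s) = 3 / (8·14·19) = 3/2128.
e_ss = 2/(1 + K_p) = 2/(2131/2128) = 4256/2131.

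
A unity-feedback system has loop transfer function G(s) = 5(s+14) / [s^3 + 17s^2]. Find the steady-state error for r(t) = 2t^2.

34/35

Factoring s^2 from the denominator leaves a polynomial with constant term 17, so the system is type 2.
K_a = lim_{s→0} s^2·G(s) = 5·14 / 17 = 70/17.
r(t) = 2t^2 gives R(s) = 4/s^3.
e_ss = 4/K_a = 4/(70/17) = 34/35.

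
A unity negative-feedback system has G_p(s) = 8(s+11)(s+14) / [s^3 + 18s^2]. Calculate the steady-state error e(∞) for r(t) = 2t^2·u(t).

9/154

Factoring s^2 from the denominator leaves a polynomial with constant term 18, so the system is type 2.
K_a = lim_{s→0} s^2·G_p(s) = 8·11·14 / 18 = 616/9.
r(t) = 2t^2 gives R(s) = 4/s^3.
e_ss = 4/K_a = 4/(616/9) = 9/154.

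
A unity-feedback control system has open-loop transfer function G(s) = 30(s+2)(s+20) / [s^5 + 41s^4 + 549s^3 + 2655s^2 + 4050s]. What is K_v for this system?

Factoring s from the denominator leaves a polynomial with constant term 4050, so the system is type 1.
K_v = lim_{s→0} s·G(s) = 30·2·20 / 4050 = 8/27.

8/27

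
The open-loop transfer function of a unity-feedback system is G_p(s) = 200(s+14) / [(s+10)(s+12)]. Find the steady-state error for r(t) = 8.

24/73

The open loop has no poles at the origin → type 0 system.
K_p = lim_{s→0} G_p(s) = 200·14 / (10·12) = 70/3.
e_ss = 8/(1 + K_p) = 8/(73/3) = 24/73.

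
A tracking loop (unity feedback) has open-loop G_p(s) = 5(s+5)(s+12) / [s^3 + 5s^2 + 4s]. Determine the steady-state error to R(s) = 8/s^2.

Factoring s from the denominator leaves a polynomial with constant term 4, so the system is type 1.
K_v = lim_{s→0} s·G_p(s) = 5·5·12 / 4 = 75.
e_ss = 8/K_v = 8/75.

8/75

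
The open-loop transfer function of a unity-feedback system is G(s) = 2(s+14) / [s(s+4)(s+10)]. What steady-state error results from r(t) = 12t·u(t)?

G(s) has one factor of s in the denominator, so the system is type 1.
K_v = lim_{s→0} s·G(s) = 2·14 / (4·10) = 0.7.
e_ss = 12/K_v = 12/0.7 = 120/7.

120/7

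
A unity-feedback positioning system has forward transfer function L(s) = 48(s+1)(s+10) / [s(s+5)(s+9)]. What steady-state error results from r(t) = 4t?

System type = 1 (one pole at s=0).
K_v = lim_{s→0} s·L(s) = 48·1·10 / (5·9) = 32/3.
e_ss = 4/K_v = 4/(32/3) = 0.375.

0.375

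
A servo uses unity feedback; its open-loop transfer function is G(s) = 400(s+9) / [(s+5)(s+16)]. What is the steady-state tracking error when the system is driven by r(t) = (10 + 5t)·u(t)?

infinity

No free integrators in G(s): this is a type 0 system. Taking each input component in turn:
  • 10: e_ss = 10/(1+K_p) with K_p=45 → 5/23.
  • 5t: a type-0 system cannot track it, e_ss → ∞.
The unbounded component dominates.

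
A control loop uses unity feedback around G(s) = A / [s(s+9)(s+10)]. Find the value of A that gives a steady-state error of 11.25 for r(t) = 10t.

System type = 1 (one pole at s=0).
K_v = lim_{s→0} s·G(s) = A / (9·10) = (1/90)·A.
e_ss = 10/K_v = 11.25 ⇒ K_v = 8/9 ⇒ A = (8/9)/(1/90) = 80.

80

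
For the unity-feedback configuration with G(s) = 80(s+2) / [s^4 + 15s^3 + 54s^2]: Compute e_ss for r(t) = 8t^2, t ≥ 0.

Factoring s^2 from the denominator leaves a polynomial with constant term 54, so the system is type 2.
K_a = lim_{s→0} s^2·G(s) = 80·2 / 54 = 80/27.
r(t) = 8t^2 gives R(s) = 16/s^3.
e_ss = 16/K_a = 16/(80/27) = 5.4.

5.4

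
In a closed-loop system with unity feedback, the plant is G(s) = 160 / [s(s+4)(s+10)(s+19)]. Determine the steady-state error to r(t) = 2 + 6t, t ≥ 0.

G(s) has one factor of s in the denominator, so the system is type 1. By superposition:
  • 2: tracked with zero error.
  • 6t: e_ss = 6/K_v with K_v=4/19 → 28.5.
Total e_ss = 28.5.

28.5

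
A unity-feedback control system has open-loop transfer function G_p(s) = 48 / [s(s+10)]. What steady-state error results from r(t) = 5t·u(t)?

System type = 1 (one pole at s=0).
K_v = lim_{s→0} s·G_p(s) = 48 / (10) = 4.8.
e_ss = 5/K_v = 5/4.8 = 25/24.

25/24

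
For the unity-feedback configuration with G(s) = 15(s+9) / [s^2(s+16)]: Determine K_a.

G(s) has two factors of s in the denominator, so the system is type 2.
K_a = lim_{s→0} s^2·G(s) = 15·9 / (16) = 8.4375.

8.4375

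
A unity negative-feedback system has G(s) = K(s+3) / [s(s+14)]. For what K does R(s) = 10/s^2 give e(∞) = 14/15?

One free integrator in G(s): this is a type 1 system.
K_v = lim_{s→0} s·G(s) = K·3 / (14) = (3/14)·K.
e_ss = 10/K_v = 14/15 ⇒ K_v = 75/7 ⇒ K = (75/7)/(3/14) = 50.

50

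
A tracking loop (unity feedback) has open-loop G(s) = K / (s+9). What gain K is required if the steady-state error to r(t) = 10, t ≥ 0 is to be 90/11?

System type = 0 (no poles at s=0).
K_p = lim_{s→0} G(s) = K / (9) = (1/9)·K.
e_ss = 10/(1 + K_p) = 90/11 ⇒ 1 + (1/9)·K = 11/9 ⇒ K = 2.

2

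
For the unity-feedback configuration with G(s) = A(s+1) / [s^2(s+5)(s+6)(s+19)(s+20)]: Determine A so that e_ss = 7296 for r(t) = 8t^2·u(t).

25

The open loop has two poles at the origin → type 2 system.
K_a = lim_{s→0} s^2·G(s) = A·1 / (5·6·19·20) = (1/11400)·A.
e_ss = 16/K_a = 7296 ⇒ K_a = 1/456 ⇒ A = (1/456)/(1/11400) = 25.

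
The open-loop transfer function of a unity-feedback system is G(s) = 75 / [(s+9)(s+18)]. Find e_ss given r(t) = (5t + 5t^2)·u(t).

infinity

No free integrators in G(s): this is a type 0 system. By superposition:
  • 5t: a type-0 system cannot track it, e_ss → ∞.
  • 5t^2: a type-0 system cannot track it, e_ss → ∞.
The unbounded component dominates.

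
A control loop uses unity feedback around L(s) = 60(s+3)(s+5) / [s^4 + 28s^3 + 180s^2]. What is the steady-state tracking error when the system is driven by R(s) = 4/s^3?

Lowest-order denominator term is 180s^2, so the open loop has 2 poles at the origin → type 2 system.
K_a = lim_{s→0} s^2·L(s) = 60·3·5 / 180 = 5.
r(t) = 2t^2 gives R(s) = 4/s^3.
e_ss = 4/K_a = 4/5 = 0.8.

0.8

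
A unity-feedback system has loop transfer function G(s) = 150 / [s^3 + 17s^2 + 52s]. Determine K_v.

75/26

Lowest-order denominator term is 52s, so the open loop has 1 pole at the origin → type 1 system.
K_v = lim_{s→0} s·G(s) = 150 / 52 = 75/26.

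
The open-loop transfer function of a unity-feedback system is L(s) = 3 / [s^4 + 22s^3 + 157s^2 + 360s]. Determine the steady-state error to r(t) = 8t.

Factoring s from the denominator leaves a polynomial with constant term 360, so the system is type 1.
K_v = lim_{s→0} s·L(s) = 3 / 360 = 1/120.
e_ss = 8/K_v = 8/(1/120) = 960.

960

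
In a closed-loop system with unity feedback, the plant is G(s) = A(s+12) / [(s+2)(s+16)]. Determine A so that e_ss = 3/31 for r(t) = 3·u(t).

80

No free integrators in G(s): this is a type 0 system.
K_p = lim_{s→0} G(s) = A·12 / (2·16) = 0.375·A.
e_ss = 3/(1 + K_p) = 3/31 ⇒ 1 + 0.375·A = 31 ⇒ A = 80.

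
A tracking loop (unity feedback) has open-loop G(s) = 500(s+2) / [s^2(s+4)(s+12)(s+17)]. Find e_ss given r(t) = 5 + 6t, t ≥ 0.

System type = 2 (two poles at s=0). By superposition:
  • 5: tracked with zero error.
  • 6t: tracked with zero error.
Total e_ss = 0.

0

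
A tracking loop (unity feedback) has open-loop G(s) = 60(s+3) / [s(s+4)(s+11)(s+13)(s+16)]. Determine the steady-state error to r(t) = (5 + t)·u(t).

System type = 1 (one pole at s=0). Treating each term separately:
  • 5: tracked with zero error.
  • t: e_ss = 1/K_v with K_v=45/2288 → 2288/45.
Total e_ss = 2288/45.

2288/45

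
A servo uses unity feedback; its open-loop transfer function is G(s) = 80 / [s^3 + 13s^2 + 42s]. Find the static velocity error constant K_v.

Lowest-order denominator term is 42s, so the open loop has 1 pole at the origin → type 1 system.
K_v = lim_{s→0} s·G(s) = 80 / 42 = 40/21.

40/21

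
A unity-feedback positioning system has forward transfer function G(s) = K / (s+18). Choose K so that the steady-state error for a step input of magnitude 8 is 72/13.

The open loop has no poles at the origin → type 0 system.
K_p = lim_{s→0} G(s) = K / (18) = (1/18)·K.
e_ss = 8/(1 + K_p) = 72/13 ⇒ 1 + (1/18)·K = 13/9 ⇒ K = 8.

8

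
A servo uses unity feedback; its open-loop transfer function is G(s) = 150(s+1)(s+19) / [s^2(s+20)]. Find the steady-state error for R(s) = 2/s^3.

G(s) has two factors of s in the denominator, so the system is type 2.
K_a = lim_{s→0} s^2·G(s) = 150·1·19 / (20) = 142.5.
r(t) = t^2 gives R(s) = 2/s^3.
e_ss = 2/K_a = 2/142.5 = 4/285.

4/285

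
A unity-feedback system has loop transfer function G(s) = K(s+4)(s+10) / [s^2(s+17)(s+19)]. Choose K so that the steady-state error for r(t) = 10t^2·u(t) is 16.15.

System type = 2 (two poles at s=0).
K_a = lim_{s→0} s^2·G(s) = K·4·10 / (17·19) = (40/323)·K.
e_ss = 20/K_a = 16.15 ⇒ K_a = 400/323 ⇒ K = (400/323)/(40/323) = 10.

10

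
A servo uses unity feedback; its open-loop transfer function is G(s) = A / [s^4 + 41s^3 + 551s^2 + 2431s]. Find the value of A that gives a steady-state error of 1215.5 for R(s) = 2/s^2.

4

The denominator has no term below 2431s — 1 pole at s=0, type 1.
K_v = lim_{s→0} s·G(s) = A / 2431 = (1/2431)·A.
e_ss = 2/K_v = 1215.5 ⇒ K_v = 4/2431 ⇒ A = (4/2431)/(1/2431) = 4.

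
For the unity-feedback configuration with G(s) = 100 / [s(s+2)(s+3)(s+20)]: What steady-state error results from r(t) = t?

G(s) has one factor of s in the denominator, so the system is type 1.
K_v = lim_{s→0} s·G(s) = 100 / (2·3·20) = 5/6.
e_ss = 1/K_v = 1/(5/6) = 1.2.

1.2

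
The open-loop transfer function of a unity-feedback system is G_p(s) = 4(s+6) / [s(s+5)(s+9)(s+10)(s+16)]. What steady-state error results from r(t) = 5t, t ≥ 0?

1500

One free integrator in G_p(s): this is a type 1 system.
K_v = lim_{s→0} s·G_p(s) = 4·6 / (5·9·10·16) = 1/300.
e_ss = 5/K_v = 5/(1/300) = 1500.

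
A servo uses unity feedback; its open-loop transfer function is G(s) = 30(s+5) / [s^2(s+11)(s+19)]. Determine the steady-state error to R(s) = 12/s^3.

16.72

Two free integrators in G(s): this is a type 2 system.
K_a = lim_{s→0} s^2·G(s) = 30·5 / (11·19) = 150/209.
r(t) = 6t^2 gives R(s) = 12/s^3.
e_ss = 12/K_a = 12/(150/209) = 16.72.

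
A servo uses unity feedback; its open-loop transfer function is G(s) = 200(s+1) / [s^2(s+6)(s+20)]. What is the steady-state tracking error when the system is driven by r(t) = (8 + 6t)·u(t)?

The open loop has two poles at the origin → type 2 system. By superposition:
  • 8: tracked with zero error.
  • 6t: tracked with zero error.
Total e_ss = 0.

0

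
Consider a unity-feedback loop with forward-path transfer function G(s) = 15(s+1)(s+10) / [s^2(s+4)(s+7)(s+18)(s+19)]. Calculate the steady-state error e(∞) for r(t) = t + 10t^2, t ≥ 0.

1276.8

System type = 2 (two poles at s=0). Treating each term separately:
  • t: tracked with zero error.
  • 10t^2: e_ss = 20/K_a with K_a=25/1596 → 1276.8.
Total e_ss = 1276.8.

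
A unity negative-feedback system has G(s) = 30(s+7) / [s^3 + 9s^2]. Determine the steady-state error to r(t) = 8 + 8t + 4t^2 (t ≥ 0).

12/35

The denominator has no term below 9s^2 — 2 poles at s=0, type 2. Treating each term separately:
  • 8: tracked with zero error.
  • 8t: tracked with zero error.
  • 4t^2: e_ss = 8/K_a with K_a=70/3 → 12/35.
Total e_ss = 12/35.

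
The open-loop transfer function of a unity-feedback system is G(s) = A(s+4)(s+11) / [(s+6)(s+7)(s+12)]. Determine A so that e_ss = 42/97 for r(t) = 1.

15

The open loop has no poles at the origin → type 0 system.
K_p = lim_{s→0} G(s) = A·4·11 / (6·7·12) = (11/126)·A.
e_ss = 1/(1 + K_p) = 42/97 ⇒ 1 + (11/126)·A = 97/42 ⇒ A = 15.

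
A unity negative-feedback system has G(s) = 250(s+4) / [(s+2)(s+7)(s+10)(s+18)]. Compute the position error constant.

No free integrators in G(s): this is a type 0 system.
K_p = lim_{s→0} G(s) = 250·4 / (2·7·10·18) = 25/63.

25/63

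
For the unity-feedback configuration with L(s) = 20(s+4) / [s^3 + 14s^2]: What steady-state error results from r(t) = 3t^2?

1.05

Lowest-order denominator term is 14s^2, so the open loop has 2 poles at the origin → type 2 system.
K_a = lim_{s→0} s^2·L(s) = 20·4 / 14 = 40/7.
r(t) = 3t^2 gives R(s) = 6/s^3.
e_ss = 6/K_a = 6/(40/7) = 1.05.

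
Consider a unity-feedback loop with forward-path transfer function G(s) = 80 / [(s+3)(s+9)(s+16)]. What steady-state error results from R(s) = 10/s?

The open loop has no poles at the origin → type 0 system.
K_p = lim_{s→0} G(s) = 80 / (3·9·16) = 5/27.
e_ss = 10/(1 + K_p) = 10/(32/27) = 8.4375.

8.4375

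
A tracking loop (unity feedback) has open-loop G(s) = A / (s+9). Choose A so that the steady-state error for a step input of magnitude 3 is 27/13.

No free integrators in G(s): this is a type 0 system.
K_p = lim_{s→0} G(s) = A / (9) = (1/9)·A.
e_ss = 3/(1 + K_p) = 27/13 ⇒ 1 + (1/9)·A = 13/9 ⇒ A = 4.

4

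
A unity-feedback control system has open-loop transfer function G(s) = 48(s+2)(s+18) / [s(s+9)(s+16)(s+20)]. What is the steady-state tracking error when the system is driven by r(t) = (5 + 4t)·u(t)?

20/3

System type = 1 (one pole at s=0). Taking each input component in turn:
  • 5: tracked with zero error.
  • 4t: e_ss = 4/K_v with K_v=0.6 → 20/3.
Total e_ss = 20/3.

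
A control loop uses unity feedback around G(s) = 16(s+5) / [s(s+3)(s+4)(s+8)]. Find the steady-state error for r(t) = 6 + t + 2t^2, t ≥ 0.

infinity

G(s) has one factor of s in the denominator, so the system is type 1. Taking each input component in turn:
  • 6: tracked with zero error.
  • t: e_ss = 1/K_v with K_v=5/6 → 1.2.
  • 2t^2: a type-1 system cannot track it, e_ss → ∞.
The unbounded component dominates.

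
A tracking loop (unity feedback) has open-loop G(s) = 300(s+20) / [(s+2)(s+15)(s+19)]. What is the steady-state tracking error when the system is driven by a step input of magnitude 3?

G(s) has no factors of s in the denominator, so the system is type 0.
K_p = lim_{s→0} G(s) = 300·20 / (2·15·19) = 200/19.
e_ss = 3/(1 + K_p) = 3/(219/19) = 19/73.

19/73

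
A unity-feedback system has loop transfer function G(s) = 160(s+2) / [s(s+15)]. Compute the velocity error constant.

64/3

G(s) has one factor of s in the denominator, so the system is type 1.
K_v = lim_{s→0} s·G(s) = 160·2 / (15) = 64/3.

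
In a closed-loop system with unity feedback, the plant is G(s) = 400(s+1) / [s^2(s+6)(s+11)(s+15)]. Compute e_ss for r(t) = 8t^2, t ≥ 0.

The open loop has two poles at the origin → type 2 system.
K_a = lim_{s→0} s^2·G(s) = 400·1 / (6·11·15) = 40/99.
r(t) = 8t^2 gives R(s) = 16/s^3.
e_ss = 16/K_a = 16/(40/99) = 39.6.

39.6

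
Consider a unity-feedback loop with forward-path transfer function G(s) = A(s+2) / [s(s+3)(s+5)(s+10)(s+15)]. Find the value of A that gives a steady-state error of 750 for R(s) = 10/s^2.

G(s) has one factor of s in the denominator, so the system is type 1.
K_v = lim_{s→0} s·G(s) = A·2 / (3·5·10·15) = (1/1125)·A.
e_ss = 10/K_v = 750 ⇒ K_v = 1/75 ⇒ A = (1/75)/(1/1125) = 15.

15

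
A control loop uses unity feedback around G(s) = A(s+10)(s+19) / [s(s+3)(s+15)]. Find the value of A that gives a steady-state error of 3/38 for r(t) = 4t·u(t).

The open loop has one pole at the origin → type 1 system.
K_v = lim_{s→0} s·G(s) = A·10·19 / (3·15) = (38/9)·A.
e_ss = 4/K_v = 3/38 ⇒ K_v = 152/3 ⇒ A = (152/3)/(38/9) = 12.

12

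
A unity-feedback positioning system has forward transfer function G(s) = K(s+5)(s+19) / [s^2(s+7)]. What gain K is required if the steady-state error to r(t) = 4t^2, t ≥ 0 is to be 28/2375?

The open loop has two poles at the origin → type 2 system.
K_a = lim_{s→0} s^2·G(s) = K·5·19 / (7) = (95/7)·K.
e_ss = 8/K_a = 28/2375 ⇒ K_a = 4750/7 ⇒ K = (4750/7)/(95/7) = 50.

50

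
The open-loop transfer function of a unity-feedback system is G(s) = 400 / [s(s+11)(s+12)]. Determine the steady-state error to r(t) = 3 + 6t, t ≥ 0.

One free integrator in G(s): this is a type 1 system. Treating each term separately:
  • 3: tracked with zero error.
  • 6t: e_ss = 6/K_v with K_v=100/33 → 1.98.
Total e_ss = 1.98.

1.98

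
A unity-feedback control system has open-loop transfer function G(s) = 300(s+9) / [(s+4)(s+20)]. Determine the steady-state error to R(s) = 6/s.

G(s) has no factors of s in the denominator, so the system is type 0.
K_p = lim_{s→0} G(s) = 300·9 / (4·20) = 33.75.
e_ss = 6/(1 + K_p) = 6/34.75 = 24/139.

24/139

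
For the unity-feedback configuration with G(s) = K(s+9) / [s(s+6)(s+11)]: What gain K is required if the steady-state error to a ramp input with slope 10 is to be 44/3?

The open loop has one pole at the origin → type 1 system.
K_v = lim_{s→0} s·G(s) = K·9 / (6·11) = (3/22)·K.
e_ss = 10/K_v = 44/3 ⇒ K_v = 15/22 ⇒ K = (15/22)/(3/22) = 5.

5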